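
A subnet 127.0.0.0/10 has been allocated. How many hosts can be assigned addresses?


Host bits = 32 - 10 = 22
Total addresses = 2^22 = 4194304
Usable = total - 2 (network and broadcast)
Usable hosts: 4194302


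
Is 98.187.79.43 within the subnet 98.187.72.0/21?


Subnet network: 98.187.72.0
Test IP AND mask: 98.187.72.0
Yes, 98.187.79.43 is in 98.187.72.0/21


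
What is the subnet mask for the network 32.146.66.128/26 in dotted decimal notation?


/26 means 26 network bits, 6 host bits
Binary: 11111111111111111111111111000000
Mask: 255.255.255.192


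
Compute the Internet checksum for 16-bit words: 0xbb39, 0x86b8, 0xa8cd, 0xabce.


Sum all words (with carry folding):
+ 0xbb39 = 0xbb39
+ 0x86b8 = 0x41f2
+ 0xa8cd = 0xeabf
+ 0xabce = 0x968e
One's complement: ~0x968e
Checksum = 0x6971


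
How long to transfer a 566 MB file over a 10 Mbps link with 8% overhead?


Effective throughput = 10 * (1 - 8/100) = 9.2 Mbps
File size in Mb = 566 * 8 = 4528 Mb
Time = 4528 / 9.2
Time = 492.1739 seconds


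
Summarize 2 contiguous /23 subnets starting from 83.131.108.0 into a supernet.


Original prefix: /23
Number of subnets: 2 = 2^1
New prefix = 23 - 1 = 22
Supernet: 83.131.108.0/22


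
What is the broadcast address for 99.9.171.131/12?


Network: 99.0.0.0/12
Host bits = 20
Set all host bits to 1:
Broadcast: 99.15.255.255


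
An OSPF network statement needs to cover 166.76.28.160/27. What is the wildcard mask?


Subnet mask: 255.255.255.224
Wildcard = 255.255.255.255 - subnet mask
255 - 255 = 0
255 - 255 = 0
255 - 255 = 0
255 - 224 = 31
Wildcard: 0.0.0.31


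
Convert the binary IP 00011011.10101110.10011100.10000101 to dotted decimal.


00011011 = 27
10101110 = 174
10011100 = 156
10000101 = 133
IP: 27.174.156.133


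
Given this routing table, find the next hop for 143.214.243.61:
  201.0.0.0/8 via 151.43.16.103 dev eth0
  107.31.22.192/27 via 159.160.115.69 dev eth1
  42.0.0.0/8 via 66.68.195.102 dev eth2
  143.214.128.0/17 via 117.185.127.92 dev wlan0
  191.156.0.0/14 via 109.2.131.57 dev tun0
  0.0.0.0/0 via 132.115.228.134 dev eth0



Longest prefix match for 143.214.243.61:
  /8 201.0.0.0: no
  /27 107.31.22.192: no
  /8 42.0.0.0: no
  /17 143.214.128.0: MATCH
  /14 191.156.0.0: no
  /0 0.0.0.0: MATCH
Selected: next-hop 117.185.127.92 via wlan0 (matched /17)


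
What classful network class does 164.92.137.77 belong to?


First octet: 164
Binary: 10100100
10xxxxxx -> Class B (128-191)
Class B, default mask 255.255.0.0 (/16)


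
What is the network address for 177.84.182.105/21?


IP:   10110001.01010100.10110110.01101001
Mask: 11111111.11111111.11111000.00000000
AND operation:
Net:  10110001.01010100.10110000.00000000
Network: 177.84.176.0/21


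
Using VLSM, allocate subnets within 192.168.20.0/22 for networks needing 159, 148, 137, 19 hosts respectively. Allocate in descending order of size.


159 hosts -> /24 (254 usable): 192.168.20.0/24
148 hosts -> /24 (254 usable): 192.168.21.0/24
137 hosts -> /24 (254 usable): 192.168.22.0/24
19 hosts -> /27 (30 usable): 192.168.23.0/27
Allocation: 192.168.20.0/24 (159 hosts, 254 usable); 192.168.21.0/24 (148 hosts, 254 usable); 192.168.22.0/24 (137 hosts, 254 usable); 192.168.23.0/27 (19 hosts, 30 usable)


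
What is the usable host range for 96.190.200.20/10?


Network: 96.128.0.0
Broadcast: 96.191.255.255
First usable = network + 1
Last usable = broadcast - 1
Range: 96.128.0.1 to 96.191.255.254


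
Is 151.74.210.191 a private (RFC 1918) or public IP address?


RFC 1918 private ranges:
  10.0.0.0/8 (10.0.0.0 - 10.255.255.255)
  172.16.0.0/12 (172.16.0.0 - 172.31.255.255)
  192.168.0.0/16 (192.168.0.0 - 192.168.255.255)
Public (not in any RFC 1918 range)


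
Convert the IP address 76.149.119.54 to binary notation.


76 = 01001100
149 = 10010101
119 = 01110111
54 = 00110110
Binary: 01001100.10010101.01110111.00110110


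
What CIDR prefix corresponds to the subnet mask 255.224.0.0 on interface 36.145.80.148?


Binary: 11111111.11100000.00000000.00000000
Count leading 1s
Prefix: /11


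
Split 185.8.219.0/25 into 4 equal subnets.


New prefix = 25 + 2 = 27
Each subnet has 32 addresses
  185.8.219.0/27
  185.8.219.32/27
  185.8.219.64/27
  185.8.219.96/27
Subnets: 185.8.219.0/27, 185.8.219.32/27, 185.8.219.64/27, 185.8.219.96/27


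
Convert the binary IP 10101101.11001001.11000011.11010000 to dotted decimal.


10101101 = 173
11001001 = 201
11000011 = 195
11010000 = 208
IP: 173.201.195.208


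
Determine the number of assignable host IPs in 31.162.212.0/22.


Host bits = 32 - 22 = 10
Total addresses = 2^10 = 1024
Usable = total - 2 (network and broadcast)
Usable hosts: 1022


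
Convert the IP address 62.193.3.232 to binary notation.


62 = 00111110
193 = 11000001
3 = 00000011
232 = 11101000
Binary: 00111110.11000001.00000011.11101000


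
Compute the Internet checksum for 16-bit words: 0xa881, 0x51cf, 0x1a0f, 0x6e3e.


Sum all words (with carry folding):
+ 0xa881 = 0xa881
+ 0x51cf = 0xfa50
+ 0x1a0f = 0x1460
+ 0x6e3e = 0x829e
One's complement: ~0x829e
Checksum = 0x7d61


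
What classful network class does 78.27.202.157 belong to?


First octet: 78
Binary: 01001110
0xxxxxxx -> Class A (1-126)
Class A, default mask 255.0.0.0 (/8)


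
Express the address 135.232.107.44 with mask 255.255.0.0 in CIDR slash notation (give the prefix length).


Binary: 11111111.11111111.00000000.00000000
Count leading 1s
Prefix: /16


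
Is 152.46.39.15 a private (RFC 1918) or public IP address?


RFC 1918 private ranges:
  10.0.0.0/8 (10.0.0.0 - 10.255.255.255)
  172.16.0.0/12 (172.16.0.0 - 172.31.255.255)
  192.168.0.0/16 (192.168.0.0 - 192.168.255.255)
Public (not in any RFC 1918 range)


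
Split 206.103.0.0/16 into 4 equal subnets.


New prefix = 16 + 2 = 18
Each subnet has 16384 addresses
  206.103.0.0/18
  206.103.64.0/18
  206.103.128.0/18
  206.103.192.0/18
Subnets: 206.103.0.0/18, 206.103.64.0/18, 206.103.128.0/18, 206.103.192.0/18


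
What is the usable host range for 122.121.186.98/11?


Network: 122.96.0.0
Broadcast: 122.127.255.255
First usable = network + 1
Last usable = broadcast - 1
Range: 122.96.0.1 to 122.127.255.254


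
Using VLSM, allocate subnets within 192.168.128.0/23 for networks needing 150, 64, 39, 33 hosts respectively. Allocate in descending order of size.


150 hosts -> /24 (254 usable): 192.168.128.0/24
64 hosts -> /25 (126 usable): 192.168.129.0/25
39 hosts -> /26 (62 usable): 192.168.129.128/26
33 hosts -> /26 (62 usable): 192.168.129.192/26
Allocation: 192.168.128.0/24 (150 hosts, 254 usable); 192.168.129.0/25 (64 hosts, 126 usable); 192.168.129.128/26 (39 hosts, 62 usable); 192.168.129.192/26 (33 hosts, 62 usable)


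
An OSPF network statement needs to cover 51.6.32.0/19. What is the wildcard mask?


Subnet mask: 255.255.224.0
Wildcard = 255.255.255.255 - subnet mask
255 - 255 = 0
255 - 255 = 0
255 - 224 = 31
255 - 0 = 255
Wildcard: 0.0.31.255


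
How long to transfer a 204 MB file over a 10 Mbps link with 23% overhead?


Effective throughput = 10 * (1 - 23/100) = 7.7 Mbps
File size in Mb = 204 * 8 = 1632 Mb
Time = 1632 / 7.7
Time = 211.9481 seconds


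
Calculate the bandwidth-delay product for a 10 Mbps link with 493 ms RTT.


BDP = bandwidth * RTT
= 10 Mbps * 493 ms
= 10 * 1e6 * 493 / 1000 bits
= 4930000 bits
= 616250 bytes
= 601.8066 KB
BDP = 4930000 bits (616250 bytes)


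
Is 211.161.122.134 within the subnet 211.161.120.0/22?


Subnet network: 211.161.120.0
Test IP AND mask: 211.161.120.0
Yes, 211.161.122.134 is in 211.161.120.0/22


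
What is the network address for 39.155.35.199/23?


IP:   00100111.10011011.00100011.11000111
Mask: 11111111.11111111.11111110.00000000
AND operation:
Net:  00100111.10011011.00100010.00000000
Network: 39.155.34.0/23


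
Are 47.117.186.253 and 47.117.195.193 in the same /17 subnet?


Mask: 255.255.128.0
47.117.186.253 AND mask = 47.117.128.0
47.117.195.193 AND mask = 47.117.128.0
Yes, same subnet (47.117.128.0)


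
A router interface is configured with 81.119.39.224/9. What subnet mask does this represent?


/9 means 9 network bits, 23 host bits
Binary: 11111111100000000000000000000000
Mask: 255.128.0.0


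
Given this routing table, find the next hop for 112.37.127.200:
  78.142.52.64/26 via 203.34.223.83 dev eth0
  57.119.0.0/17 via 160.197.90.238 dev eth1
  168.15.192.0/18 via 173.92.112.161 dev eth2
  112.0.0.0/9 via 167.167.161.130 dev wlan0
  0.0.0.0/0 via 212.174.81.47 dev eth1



Longest prefix match for 112.37.127.200:
  /26 78.142.52.64: no
  /17 57.119.0.0: no
  /18 168.15.192.0: no
  /9 112.0.0.0: MATCH
  /0 0.0.0.0: MATCH
Selected: next-hop 167.167.161.130 via wlan0 (matched /9)


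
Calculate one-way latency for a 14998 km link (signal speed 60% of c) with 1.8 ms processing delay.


Speed = 0.6 * 3e5 km/s = 180000 km/s
Propagation delay = 14998 / 180000 = 0.0833 s = 83.3222 ms
Processing delay = 1.8 ms
Total one-way latency = 85.1222 ms


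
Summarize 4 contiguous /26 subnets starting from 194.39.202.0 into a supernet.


Original prefix: /26
Number of subnets: 4 = 2^2
New prefix = 26 - 2 = 24
Supernet: 194.39.202.0/24


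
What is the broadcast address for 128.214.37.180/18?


Network: 128.214.0.0/18
Host bits = 14
Set all host bits to 1:
Broadcast: 128.214.63.255


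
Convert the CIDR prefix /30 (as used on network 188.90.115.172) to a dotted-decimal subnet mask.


/30 means 30 network bits, 2 host bits
Binary: 11111111111111111111111111111100
Mask: 255.255.255.252


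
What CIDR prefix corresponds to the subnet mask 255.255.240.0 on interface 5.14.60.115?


Binary: 11111111.11111111.11110000.00000000
Count leading 1s
Prefix: /20


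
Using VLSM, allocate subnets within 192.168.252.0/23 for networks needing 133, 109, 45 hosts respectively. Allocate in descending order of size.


133 hosts -> /24 (254 usable): 192.168.252.0/24
109 hosts -> /25 (126 usable): 192.168.253.0/25
45 hosts -> /26 (62 usable): 192.168.253.128/26
Allocation: 192.168.252.0/24 (133 hosts, 254 usable); 192.168.253.0/25 (109 hosts, 126 usable); 192.168.253.128/26 (45 hosts, 62 usable)


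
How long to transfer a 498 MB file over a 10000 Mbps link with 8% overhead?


Effective throughput = 10000 * (1 - 8/100) = 9200 Mbps
File size in Mb = 498 * 8 = 3984 Mb
Time = 3984 / 9200
Time = 0.433 seconds


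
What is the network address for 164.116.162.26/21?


IP:   10100100.01110100.10100010.00011010
Mask: 11111111.11111111.11111000.00000000
AND operation:
Net:  10100100.01110100.10100000.00000000
Network: 164.116.160.0/21


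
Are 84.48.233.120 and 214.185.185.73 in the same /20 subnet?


Mask: 255.255.240.0
84.48.233.120 AND mask = 84.48.224.0
214.185.185.73 AND mask = 214.185.176.0
No, different subnets (84.48.224.0 vs 214.185.176.0)


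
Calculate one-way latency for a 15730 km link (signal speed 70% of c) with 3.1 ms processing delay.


Speed = 0.7 * 3e5 km/s = 210000 km/s
Propagation delay = 15730 / 210000 = 0.0749 s = 74.9048 ms
Processing delay = 3.1 ms
Total one-way latency = 78.0048 ms


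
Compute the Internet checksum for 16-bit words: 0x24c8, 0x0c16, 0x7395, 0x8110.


Sum all words (with carry folding):
+ 0x24c8 = 0x24c8
+ 0x0c16 = 0x30de
+ 0x7395 = 0xa473
+ 0x8110 = 0x2584
One's complement: ~0x2584
Checksum = 0xda7b


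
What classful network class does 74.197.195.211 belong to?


First octet: 74
Binary: 01001010
0xxxxxxx -> Class A (1-126)
Class A, default mask 255.0.0.0 (/8)


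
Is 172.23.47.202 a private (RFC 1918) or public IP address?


RFC 1918 private ranges:
  10.0.0.0/8 (10.0.0.0 - 10.255.255.255)
  172.16.0.0/12 (172.16.0.0 - 172.31.255.255)
  192.168.0.0/16 (192.168.0.0 - 192.168.255.255)
Private (in 172.16.0.0/12)


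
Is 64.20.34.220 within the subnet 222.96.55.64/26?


Subnet network: 222.96.55.64
Test IP AND mask: 64.20.34.192
No, 64.20.34.220 is not in 222.96.55.64/26


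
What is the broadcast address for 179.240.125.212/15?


Network: 179.240.0.0/15
Host bits = 17
Set all host bits to 1:
Broadcast: 179.241.255.255


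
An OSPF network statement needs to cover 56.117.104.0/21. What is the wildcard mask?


Subnet mask: 255.255.248.0
Wildcard = 255.255.255.255 - subnet mask
255 - 255 = 0
255 - 255 = 0
255 - 248 = 7
255 - 0 = 255
Wildcard: 0.0.7.255


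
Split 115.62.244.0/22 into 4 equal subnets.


New prefix = 22 + 2 = 24
Each subnet has 256 addresses
  115.62.244.0/24
  115.62.245.0/24
  115.62.246.0/24
  115.62.247.0/24
Subnets: 115.62.244.0/24, 115.62.245.0/24, 115.62.246.0/24, 115.62.247.0/24


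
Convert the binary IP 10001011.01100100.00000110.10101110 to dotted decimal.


10001011 = 139
01100100 = 100
00000110 = 6
10101110 = 174
IP: 139.100.6.174


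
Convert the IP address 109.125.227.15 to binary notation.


109 = 01101101
125 = 01111101
227 = 11100011
15 = 00001111
Binary: 01101101.01111101.11100011.00001111


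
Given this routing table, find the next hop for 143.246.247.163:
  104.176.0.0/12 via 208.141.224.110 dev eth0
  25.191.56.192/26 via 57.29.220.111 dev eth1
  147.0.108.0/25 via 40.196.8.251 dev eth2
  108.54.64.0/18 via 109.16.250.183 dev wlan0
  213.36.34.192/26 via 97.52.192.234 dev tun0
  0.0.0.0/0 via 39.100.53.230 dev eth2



Longest prefix match for 143.246.247.163:
  /12 104.176.0.0: no
  /26 25.191.56.192: no
  /25 147.0.108.0: no
  /18 108.54.64.0: no
  /26 213.36.34.192: no
  /0 0.0.0.0: MATCH
Selected: next-hop 39.100.53.230 via eth2 (matched /0)


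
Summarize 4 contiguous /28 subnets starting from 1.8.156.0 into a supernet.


Original prefix: /28
Number of subnets: 4 = 2^2
New prefix = 28 - 2 = 26
Supernet: 1.8.156.0/26


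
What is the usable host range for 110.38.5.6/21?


Network: 110.38.0.0
Broadcast: 110.38.7.255
First usable = network + 1
Last usable = broadcast - 1
Range: 110.38.0.1 to 110.38.7.254


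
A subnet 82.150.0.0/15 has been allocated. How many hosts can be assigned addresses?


Host bits = 32 - 15 = 17
Total addresses = 2^17 = 131072
Usable = total - 2 (network and broadcast)
Usable hosts: 131070


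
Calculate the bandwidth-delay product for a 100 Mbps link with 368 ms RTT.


BDP = bandwidth * RTT
= 100 Mbps * 368 ms
= 100 * 1e6 * 368 / 1000 bits
= 36800000 bits
= 4600000 bytes
= 4492.1875 KB
BDP = 36800000 bits (4600000 bytes)


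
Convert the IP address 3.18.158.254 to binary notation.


3 = 00000011
18 = 00010010
158 = 10011110
254 = 11111110
Binary: 00000011.00010010.10011110.11111110


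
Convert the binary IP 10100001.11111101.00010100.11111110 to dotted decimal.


10100001 = 161
11111101 = 253
00010100 = 20
11111110 = 254
IP: 161.253.20.254


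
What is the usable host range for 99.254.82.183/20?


Network: 99.254.80.0
Broadcast: 99.254.95.255
First usable = network + 1
Last usable = broadcast - 1
Range: 99.254.80.1 to 99.254.95.254


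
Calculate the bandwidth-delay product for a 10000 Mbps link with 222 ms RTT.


BDP = bandwidth * RTT
= 10000 Mbps * 222 ms
= 10000 * 1e6 * 222 / 1000 bits
= 2220000000 bits
= 277500000 bytes
= 270996.0938 KB
BDP = 2220000000 bits (277500000 bytes)


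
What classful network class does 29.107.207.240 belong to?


First octet: 29
Binary: 00011101
0xxxxxxx -> Class A (1-126)
Class A, default mask 255.0.0.0 (/8)


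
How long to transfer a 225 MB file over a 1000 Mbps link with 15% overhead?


Effective throughput = 1000 * (1 - 15/100) = 850 Mbps
File size in Mb = 225 * 8 = 1800 Mb
Time = 1800 / 850
Time = 2.1176 seconds


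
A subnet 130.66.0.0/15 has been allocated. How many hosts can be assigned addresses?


Host bits = 32 - 15 = 17
Total addresses = 2^17 = 131072
Usable = total - 2 (network and broadcast)
Usable hosts: 131070


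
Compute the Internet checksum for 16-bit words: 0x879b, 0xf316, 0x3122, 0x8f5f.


Sum all words (with carry folding):
+ 0x879b = 0x879b
+ 0xf316 = 0x7ab2
+ 0x3122 = 0xabd4
+ 0x8f5f = 0x3b34
One's complement: ~0x3b34
Checksum = 0xc4cb


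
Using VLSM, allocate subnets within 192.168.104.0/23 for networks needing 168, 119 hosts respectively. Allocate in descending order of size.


168 hosts -> /24 (254 usable): 192.168.104.0/24
119 hosts -> /25 (126 usable): 192.168.105.0/25
Allocation: 192.168.104.0/24 (168 hosts, 254 usable); 192.168.105.0/25 (119 hosts, 126 usable)


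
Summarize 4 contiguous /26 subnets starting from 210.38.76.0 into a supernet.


Original prefix: /26
Number of subnets: 4 = 2^2
New prefix = 26 - 2 = 24
Supernet: 210.38.76.0/24


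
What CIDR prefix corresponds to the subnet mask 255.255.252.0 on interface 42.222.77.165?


Binary: 11111111.11111111.11111100.00000000
Count leading 1s
Prefix: /22


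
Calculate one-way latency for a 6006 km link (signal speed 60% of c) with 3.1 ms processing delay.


Speed = 0.6 * 3e5 km/s = 180000 km/s
Propagation delay = 6006 / 180000 = 0.0334 s = 33.3667 ms
Processing delay = 3.1 ms
Total one-way latency = 36.4667 ms


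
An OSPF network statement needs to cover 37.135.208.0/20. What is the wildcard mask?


Subnet mask: 255.255.240.0
Wildcard = 255.255.255.255 - subnet mask
255 - 255 = 0
255 - 255 = 0
255 - 240 = 15
255 - 0 = 255
Wildcard: 0.0.15.255


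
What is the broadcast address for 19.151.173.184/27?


Network: 19.151.173.160/27
Host bits = 5
Set all host bits to 1:
Broadcast: 19.151.173.191


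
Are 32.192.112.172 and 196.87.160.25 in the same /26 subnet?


Mask: 255.255.255.192
32.192.112.172 AND mask = 32.192.112.128
196.87.160.25 AND mask = 196.87.160.0
No, different subnets (32.192.112.128 vs 196.87.160.0)


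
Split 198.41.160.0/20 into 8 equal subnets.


New prefix = 20 + 3 = 23
Each subnet has 512 addresses
  198.41.160.0/23
  198.41.162.0/23
  198.41.164.0/23
  198.41.166.0/23
  198.41.168.0/23
  198.41.170.0/23
  198.41.172.0/23
  198.41.174.0/23
Subnets: 198.41.160.0/23, 198.41.162.0/23, 198.41.164.0/23, 198.41.166.0/23, 198.41.168.0/23, 198.41.170.0/23, 198.41.172.0/23, 198.41.174.0/23


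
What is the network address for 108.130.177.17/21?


IP:   01101100.10000010.10110001.00010001
Mask: 11111111.11111111.11111000.00000000
AND operation:
Net:  01101100.10000010.10110000.00000000
Network: 108.130.176.0/21


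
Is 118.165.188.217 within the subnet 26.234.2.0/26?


Subnet network: 26.234.2.0
Test IP AND mask: 118.165.188.192
No, 118.165.188.217 is not in 26.234.2.0/26


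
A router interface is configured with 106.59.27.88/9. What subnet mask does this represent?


/9 means 9 network bits, 23 host bits
Binary: 11111111100000000000000000000000
Mask: 255.128.0.0


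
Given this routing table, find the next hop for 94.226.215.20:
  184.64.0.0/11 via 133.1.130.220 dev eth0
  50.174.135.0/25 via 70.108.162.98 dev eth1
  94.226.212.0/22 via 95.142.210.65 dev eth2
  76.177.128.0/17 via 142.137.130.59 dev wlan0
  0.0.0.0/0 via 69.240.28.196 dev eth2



Longest prefix match for 94.226.215.20:
  /11 184.64.0.0: no
  /25 50.174.135.0: no
  /22 94.226.212.0: MATCH
  /17 76.177.128.0: no
  /0 0.0.0.0: MATCH
Selected: next-hop 95.142.210.65 via eth2 (matched /22)


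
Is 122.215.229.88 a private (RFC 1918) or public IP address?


RFC 1918 private ranges:
  10.0.0.0/8 (10.0.0.0 - 10.255.255.255)
  172.16.0.0/12 (172.16.0.0 - 172.31.255.255)
  192.168.0.0/16 (192.168.0.0 - 192.168.255.255)
Public (not in any RFC 1918 range)


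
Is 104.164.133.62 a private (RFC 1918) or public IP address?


RFC 1918 private ranges:
  10.0.0.0/8 (10.0.0.0 - 10.255.255.255)
  172.16.0.0/12 (172.16.0.0 - 172.31.255.255)
  192.168.0.0/16 (192.168.0.0 - 192.168.255.255)
Public (not in any RFC 1918 range)


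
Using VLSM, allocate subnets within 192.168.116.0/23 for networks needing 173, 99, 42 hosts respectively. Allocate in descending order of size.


173 hosts -> /24 (254 usable): 192.168.116.0/24
99 hosts -> /25 (126 usable): 192.168.117.0/25
42 hosts -> /26 (62 usable): 192.168.117.128/26
Allocation: 192.168.116.0/24 (173 hosts, 254 usable); 192.168.117.0/25 (99 hosts, 126 usable); 192.168.117.128/26 (42 hosts, 62 usable)


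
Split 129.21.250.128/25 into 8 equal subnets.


New prefix = 25 + 3 = 28
Each subnet has 16 addresses
  129.21.250.128/28
  129.21.250.144/28
  129.21.250.160/28
  129.21.250.176/28
  129.21.250.192/28
  129.21.250.208/28
  129.21.250.224/28
  129.21.250.240/28
Subnets: 129.21.250.128/28, 129.21.250.144/28, 129.21.250.160/28, 129.21.250.176/28, 129.21.250.192/28, 129.21.250.208/28, 129.21.250.224/28, 129.21.250.240/28


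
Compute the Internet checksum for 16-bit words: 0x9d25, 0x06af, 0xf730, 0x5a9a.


Sum all words (with carry folding):
+ 0x9d25 = 0x9d25
+ 0x06af = 0xa3d4
+ 0xf730 = 0x9b05
+ 0x5a9a = 0xf59f
One's complement: ~0xf59f
Checksum = 0x0a60


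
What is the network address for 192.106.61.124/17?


IP:   11000000.01101010.00111101.01111100
Mask: 11111111.11111111.10000000.00000000
AND operation:
Net:  11000000.01101010.00000000.00000000
Network: 192.106.0.0/17


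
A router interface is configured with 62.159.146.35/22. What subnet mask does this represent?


/22 means 22 network bits, 10 host bits
Binary: 11111111111111111111110000000000
Mask: 255.255.252.0


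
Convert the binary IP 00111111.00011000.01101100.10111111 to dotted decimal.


00111111 = 63
00011000 = 24
01101100 = 108
10111111 = 191
IP: 63.24.108.191


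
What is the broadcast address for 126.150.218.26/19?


Network: 126.150.192.0/19
Host bits = 13
Set all host bits to 1:
Broadcast: 126.150.223.255


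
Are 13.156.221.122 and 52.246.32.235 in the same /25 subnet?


Mask: 255.255.255.128
13.156.221.122 AND mask = 13.156.221.0
52.246.32.235 AND mask = 52.246.32.128
No, different subnets (13.156.221.0 vs 52.246.32.128)


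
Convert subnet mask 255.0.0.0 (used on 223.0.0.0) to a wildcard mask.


Subnet mask: 255.0.0.0
Wildcard = 255.255.255.255 - subnet mask
255 - 255 = 0
255 - 0 = 255
255 - 0 = 255
255 - 0 = 255
Wildcard: 0.255.255.255


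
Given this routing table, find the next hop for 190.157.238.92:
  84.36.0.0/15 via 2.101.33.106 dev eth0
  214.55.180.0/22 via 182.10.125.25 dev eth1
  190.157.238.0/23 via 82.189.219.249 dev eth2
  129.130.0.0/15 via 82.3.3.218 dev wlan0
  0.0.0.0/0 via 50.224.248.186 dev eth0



Longest prefix match for 190.157.238.92:
  /15 84.36.0.0: no
  /22 214.55.180.0: no
  /23 190.157.238.0: MATCH
  /15 129.130.0.0: no
  /0 0.0.0.0: MATCH
Selected: next-hop 82.189.219.249 via eth2 (matched /23)


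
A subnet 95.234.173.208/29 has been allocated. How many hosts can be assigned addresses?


Host bits = 32 - 29 = 3
Total addresses = 2^3 = 8
Usable = total - 2 (network and broadcast)
Usable hosts: 6


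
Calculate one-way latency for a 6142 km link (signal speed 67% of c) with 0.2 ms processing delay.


Speed = 0.67 * 3e5 km/s = 201000 km/s
Propagation delay = 6142 / 201000 = 0.0306 s = 30.5572 ms
Processing delay = 0.2 ms
Total one-way latency = 30.7572 ms


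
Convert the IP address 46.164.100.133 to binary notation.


46 = 00101110
164 = 10100100
100 = 01100100
133 = 10000101
Binary: 00101110.10100100.01100100.10000101


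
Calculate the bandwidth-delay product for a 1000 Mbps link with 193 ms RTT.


BDP = bandwidth * RTT
= 1000 Mbps * 193 ms
= 1000 * 1e6 * 193 / 1000 bits
= 193000000 bits
= 24125000 bytes
= 23559.5703 KB
BDP = 193000000 bits (24125000 bytes)


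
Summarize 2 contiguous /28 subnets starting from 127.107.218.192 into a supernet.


Original prefix: /28
Number of subnets: 2 = 2^1
New prefix = 28 - 1 = 27
Supernet: 127.107.218.192/27


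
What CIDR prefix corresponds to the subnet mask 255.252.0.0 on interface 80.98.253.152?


Binary: 11111111.11111100.00000000.00000000
Count leading 1s
Prefix: /14


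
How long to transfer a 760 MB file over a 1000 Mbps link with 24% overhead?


Effective throughput = 1000 * (1 - 24/100) = 760 Mbps
File size in Mb = 760 * 8 = 6080 Mb
Time = 6080 / 760
Time = 8 seconds


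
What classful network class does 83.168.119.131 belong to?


First octet: 83
Binary: 01010011
0xxxxxxx -> Class A (1-126)
Class A, default mask 255.0.0.0 (/8)


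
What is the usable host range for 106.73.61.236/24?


Network: 106.73.61.0
Broadcast: 106.73.61.255
First usable = network + 1
Last usable = broadcast - 1
Range: 106.73.61.1 to 106.73.61.254


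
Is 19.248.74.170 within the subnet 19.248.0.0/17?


Subnet network: 19.248.0.0
Test IP AND mask: 19.248.0.0
Yes, 19.248.74.170 is in 19.248.0.0/17


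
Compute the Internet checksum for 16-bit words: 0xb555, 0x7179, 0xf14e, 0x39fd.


Sum all words (with carry folding):
+ 0xb555 = 0xb555
+ 0x7179 = 0x26cf
+ 0xf14e = 0x181e
+ 0x39fd = 0x521b
One's complement: ~0x521b
Checksum = 0xade4


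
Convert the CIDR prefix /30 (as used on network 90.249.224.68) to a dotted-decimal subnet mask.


/30 means 30 network bits, 2 host bits
Binary: 11111111111111111111111111111100
Mask: 255.255.255.252


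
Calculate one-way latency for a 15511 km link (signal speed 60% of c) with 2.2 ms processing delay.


Speed = 0.6 * 3e5 km/s = 180000 km/s
Propagation delay = 15511 / 180000 = 0.0862 s = 86.1722 ms
Processing delay = 2.2 ms
Total one-way latency = 88.3722 ms


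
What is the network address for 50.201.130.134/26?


IP:   00110010.11001001.10000010.10000110
Mask: 11111111.11111111.11111111.11000000
AND operation:
Net:  00110010.11001001.10000010.10000000
Network: 50.201.130.128/26


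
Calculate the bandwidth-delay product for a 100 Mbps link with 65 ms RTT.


BDP = bandwidth * RTT
= 100 Mbps * 65 ms
= 100 * 1e6 * 65 / 1000 bits
= 6500000 bits
= 812500 bytes
= 793.457 KB
BDP = 6500000 bits (812500 bytes)


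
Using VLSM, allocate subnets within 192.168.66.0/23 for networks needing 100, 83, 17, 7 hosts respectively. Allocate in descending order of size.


100 hosts -> /25 (126 usable): 192.168.66.0/25
83 hosts -> /25 (126 usable): 192.168.66.128/25
17 hosts -> /27 (30 usable): 192.168.67.0/27
7 hosts -> /28 (14 usable): 192.168.67.32/28
Allocation: 192.168.66.0/25 (100 hosts, 126 usable); 192.168.66.128/25 (83 hosts, 126 usable); 192.168.67.0/27 (17 hosts, 30 usable); 192.168.67.32/28 (7 hosts, 14 usable)


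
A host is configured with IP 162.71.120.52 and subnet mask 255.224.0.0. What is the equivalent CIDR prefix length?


Binary: 11111111.11100000.00000000.00000000
Count leading 1s
Prefix: /11


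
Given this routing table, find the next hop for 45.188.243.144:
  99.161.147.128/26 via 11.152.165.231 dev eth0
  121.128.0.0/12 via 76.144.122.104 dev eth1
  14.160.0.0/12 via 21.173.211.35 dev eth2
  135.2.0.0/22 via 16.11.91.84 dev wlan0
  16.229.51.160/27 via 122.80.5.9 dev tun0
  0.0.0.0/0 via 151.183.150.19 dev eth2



Longest prefix match for 45.188.243.144:
  /26 99.161.147.128: no
  /12 121.128.0.0: no
  /12 14.160.0.0: no
  /22 135.2.0.0: no
  /27 16.229.51.160: no
  /0 0.0.0.0: MATCH
Selected: next-hop 151.183.150.19 via eth2 (matched /0)


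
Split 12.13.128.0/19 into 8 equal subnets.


New prefix = 19 + 3 = 22
Each subnet has 1024 addresses
  12.13.128.0/22
  12.13.132.0/22
  12.13.136.0/22
  12.13.140.0/22
  12.13.144.0/22
  12.13.148.0/22
  12.13.152.0/22
  12.13.156.0/22
Subnets: 12.13.128.0/22, 12.13.132.0/22, 12.13.136.0/22, 12.13.140.0/22, 12.13.144.0/22, 12.13.148.0/22, 12.13.152.0/22, 12.13.156.0/22


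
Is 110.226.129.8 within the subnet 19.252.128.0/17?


Subnet network: 19.252.128.0
Test IP AND mask: 110.226.128.0
No, 110.226.129.8 is not in 19.252.128.0/17


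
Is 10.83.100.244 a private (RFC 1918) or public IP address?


RFC 1918 private ranges:
  10.0.0.0/8 (10.0.0.0 - 10.255.255.255)
  172.16.0.0/12 (172.16.0.0 - 172.31.255.255)
  192.168.0.0/16 (192.168.0.0 - 192.168.255.255)
Private (in 10.0.0.0/8)


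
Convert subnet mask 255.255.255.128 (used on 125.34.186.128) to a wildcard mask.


Subnet mask: 255.255.255.128
Wildcard = 255.255.255.255 - subnet mask
255 - 255 = 0
255 - 255 = 0
255 - 255 = 0
255 - 128 = 127
Wildcard: 0.0.0.127


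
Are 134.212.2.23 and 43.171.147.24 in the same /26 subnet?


Mask: 255.255.255.192
134.212.2.23 AND mask = 134.212.2.0
43.171.147.24 AND mask = 43.171.147.0
No, different subnets (134.212.2.0 vs 43.171.147.0)


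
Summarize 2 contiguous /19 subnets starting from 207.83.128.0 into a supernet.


Original prefix: /19
Number of subnets: 2 = 2^1
New prefix = 19 - 1 = 18
Supernet: 207.83.128.0/18


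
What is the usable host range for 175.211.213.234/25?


Network: 175.211.213.128
Broadcast: 175.211.213.255
First usable = network + 1
Last usable = broadcast - 1
Range: 175.211.213.129 to 175.211.213.254


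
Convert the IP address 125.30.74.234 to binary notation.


125 = 01111101
30 = 00011110
74 = 01001010
234 = 11101010
Binary: 01111101.00011110.01001010.11101010


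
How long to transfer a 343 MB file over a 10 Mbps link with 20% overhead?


Effective throughput = 10 * (1 - 20/100) = 8 Mbps
File size in Mb = 343 * 8 = 2744 Mb
Time = 2744 / 8
Time = 343 seconds


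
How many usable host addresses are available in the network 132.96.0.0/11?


Host bits = 32 - 11 = 21
Total addresses = 2^21 = 2097152
Usable = total - 2 (network and broadcast)
Usable hosts: 2097150


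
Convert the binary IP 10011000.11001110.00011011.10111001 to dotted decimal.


10011000 = 152
11001110 = 206
00011011 = 27
10111001 = 185
IP: 152.206.27.185


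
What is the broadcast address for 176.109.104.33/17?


Network: 176.109.0.0/17
Host bits = 15
Set all host bits to 1:
Broadcast: 176.109.127.255


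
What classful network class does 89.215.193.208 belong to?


First octet: 89
Binary: 01011001
0xxxxxxx -> Class A (1-126)
Class A, default mask 255.0.0.0 (/8)


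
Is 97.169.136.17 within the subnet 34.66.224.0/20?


Subnet network: 34.66.224.0
Test IP AND mask: 97.169.128.0
No, 97.169.136.17 is not in 34.66.224.0/20


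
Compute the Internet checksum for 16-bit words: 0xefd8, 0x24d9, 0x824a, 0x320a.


Sum all words (with carry folding):
+ 0xefd8 = 0xefd8
+ 0x24d9 = 0x14b2
+ 0x824a = 0x96fc
+ 0x320a = 0xc906
One's complement: ~0xc906
Checksum = 0x36f9


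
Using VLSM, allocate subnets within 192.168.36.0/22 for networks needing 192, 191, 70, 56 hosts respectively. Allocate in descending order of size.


192 hosts -> /24 (254 usable): 192.168.36.0/24
191 hosts -> /24 (254 usable): 192.168.37.0/24
70 hosts -> /25 (126 usable): 192.168.38.0/25
56 hosts -> /26 (62 usable): 192.168.38.128/26
Allocation: 192.168.36.0/24 (192 hosts, 254 usable); 192.168.37.0/24 (191 hosts, 254 usable); 192.168.38.0/25 (70 hosts, 126 usable); 192.168.38.128/26 (56 hosts, 62 usable)


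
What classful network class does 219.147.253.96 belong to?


First octet: 219
Binary: 11011011
110xxxxx -> Class C (192-223)
Class C, default mask 255.255.255.0 (/24)


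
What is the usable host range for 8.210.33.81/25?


Network: 8.210.33.0
Broadcast: 8.210.33.127
First usable = network + 1
Last usable = broadcast - 1
Range: 8.210.33.1 to 8.210.33.126


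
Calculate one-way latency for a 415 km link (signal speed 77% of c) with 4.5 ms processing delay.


Speed = 0.77 * 3e5 km/s = 231000 km/s
Propagation delay = 415 / 231000 = 0.0018 s = 1.7965 ms
Processing delay = 4.5 ms
Total one-way latency = 6.2965 ms


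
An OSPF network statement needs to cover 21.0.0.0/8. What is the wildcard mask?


Subnet mask: 255.0.0.0
Wildcard = 255.255.255.255 - subnet mask
255 - 255 = 0
255 - 0 = 255
255 - 0 = 255
255 - 0 = 255
Wildcard: 0.255.255.255


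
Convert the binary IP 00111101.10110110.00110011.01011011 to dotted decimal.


00111101 = 61
10110110 = 182
00110011 = 51
01011011 = 91
IP: 61.182.51.91


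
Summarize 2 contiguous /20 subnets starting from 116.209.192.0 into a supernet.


Original prefix: /20
Number of subnets: 2 = 2^1
New prefix = 20 - 1 = 19
Supernet: 116.209.192.0/19


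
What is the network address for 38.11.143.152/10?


IP:   00100110.00001011.10001111.10011000
Mask: 11111111.11000000.00000000.00000000
AND operation:
Net:  00100110.00000000.00000000.00000000
Network: 38.0.0.0/10


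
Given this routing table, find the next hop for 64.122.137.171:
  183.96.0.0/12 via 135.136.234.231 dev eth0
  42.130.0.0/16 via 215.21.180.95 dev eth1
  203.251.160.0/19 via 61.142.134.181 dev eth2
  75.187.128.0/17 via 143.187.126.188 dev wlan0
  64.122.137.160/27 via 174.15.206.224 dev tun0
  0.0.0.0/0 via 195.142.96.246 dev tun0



Longest prefix match for 64.122.137.171:
  /12 183.96.0.0: no
  /16 42.130.0.0: no
  /19 203.251.160.0: no
  /17 75.187.128.0: no
  /27 64.122.137.160: MATCH
  /0 0.0.0.0: MATCH
Selected: next-hop 174.15.206.224 via tun0 (matched /27)


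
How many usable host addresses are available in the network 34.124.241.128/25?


Host bits = 32 - 25 = 7
Total addresses = 2^7 = 128
Usable = total - 2 (network and broadcast)
Usable hosts: 126


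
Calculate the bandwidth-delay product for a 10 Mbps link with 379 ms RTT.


BDP = bandwidth * RTT
= 10 Mbps * 379 ms
= 10 * 1e6 * 379 / 1000 bits
= 3790000 bits
= 473750 bytes
= 462.6465 KB
BDP = 3790000 bits (473750 bytes)


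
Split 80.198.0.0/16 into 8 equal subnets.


New prefix = 16 + 3 = 19
Each subnet has 8192 addresses
  80.198.0.0/19
  80.198.32.0/19
  80.198.64.0/19
  80.198.96.0/19
  80.198.128.0/19
  80.198.160.0/19
  80.198.192.0/19
  80.198.224.0/19
Subnets: 80.198.0.0/19, 80.198.32.0/19, 80.198.64.0/19, 80.198.96.0/19, 80.198.128.0/19, 80.198.160.0/19, 80.198.192.0/19, 80.198.224.0/19


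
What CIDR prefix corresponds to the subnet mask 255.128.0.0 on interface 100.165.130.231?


Binary: 11111111.10000000.00000000.00000000
Count leading 1s
Prefix: /9


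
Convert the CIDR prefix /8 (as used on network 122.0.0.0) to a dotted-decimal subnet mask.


/8 means 8 network bits, 24 host bits
Binary: 11111111000000000000000000000000
Mask: 255.0.0.0


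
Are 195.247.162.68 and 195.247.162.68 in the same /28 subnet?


Mask: 255.255.255.240
195.247.162.68 AND mask = 195.247.162.64
195.247.162.68 AND mask = 195.247.162.64
Yes, same subnet (195.247.162.64)


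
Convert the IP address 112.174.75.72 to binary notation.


112 = 01110000
174 = 10101110
75 = 01001011
72 = 01001000
Binary: 01110000.10101110.01001011.01001000


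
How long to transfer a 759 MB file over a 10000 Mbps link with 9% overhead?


Effective throughput = 10000 * (1 - 9/100) = 9100 Mbps
File size in Mb = 759 * 8 = 6072 Mb
Time = 6072 / 9100
Time = 0.6673 seconds


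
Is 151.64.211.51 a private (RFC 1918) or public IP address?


RFC 1918 private ranges:
  10.0.0.0/8 (10.0.0.0 - 10.255.255.255)
  172.16.0.0/12 (172.16.0.0 - 172.31.255.255)
  192.168.0.0/16 (192.168.0.0 - 192.168.255.255)
Public (not in any RFC 1918 range)


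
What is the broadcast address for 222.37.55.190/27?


Network: 222.37.55.160/27
Host bits = 5
Set all host bits to 1:
Broadcast: 222.37.55.191


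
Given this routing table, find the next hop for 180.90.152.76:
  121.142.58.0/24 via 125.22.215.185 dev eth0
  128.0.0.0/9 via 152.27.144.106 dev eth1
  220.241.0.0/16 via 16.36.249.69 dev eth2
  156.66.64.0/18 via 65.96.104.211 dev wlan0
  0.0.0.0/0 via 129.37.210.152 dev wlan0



Longest prefix match for 180.90.152.76:
  /24 121.142.58.0: no
  /9 128.0.0.0: no
  /16 220.241.0.0: no
  /18 156.66.64.0: no
  /0 0.0.0.0: MATCH
Selected: next-hop 129.37.210.152 via wlan0 (matched /0)


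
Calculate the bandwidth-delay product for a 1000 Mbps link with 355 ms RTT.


BDP = bandwidth * RTT
= 1000 Mbps * 355 ms
= 1000 * 1e6 * 355 / 1000 bits
= 355000000 bits
= 44375000 bytes
= 43334.9609 KB
BDP = 355000000 bits (44375000 bytes)


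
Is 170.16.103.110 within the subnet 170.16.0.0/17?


Subnet network: 170.16.0.0
Test IP AND mask: 170.16.0.0
Yes, 170.16.103.110 is in 170.16.0.0/17


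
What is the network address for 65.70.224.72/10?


IP:   01000001.01000110.11100000.01001000
Mask: 11111111.11000000.00000000.00000000
AND operation:
Net:  01000001.01000000.00000000.00000000
Network: 65.64.0.0/10


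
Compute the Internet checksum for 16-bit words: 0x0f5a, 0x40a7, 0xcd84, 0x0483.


Sum all words (with carry folding):
+ 0x0f5a = 0x0f5a
+ 0x40a7 = 0x5001
+ 0xcd84 = 0x1d86
+ 0x0483 = 0x2209
One's complement: ~0x2209
Checksum = 0xddf6


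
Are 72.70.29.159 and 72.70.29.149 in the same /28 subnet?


Mask: 255.255.255.240
72.70.29.159 AND mask = 72.70.29.144
72.70.29.149 AND mask = 72.70.29.144
Yes, same subnet (72.70.29.144)


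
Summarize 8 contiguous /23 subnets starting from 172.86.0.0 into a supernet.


Original prefix: /23
Number of subnets: 8 = 2^3
New prefix = 23 - 3 = 20
Supernet: 172.86.0.0/20


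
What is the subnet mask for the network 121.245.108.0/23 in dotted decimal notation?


/23 means 23 network bits, 9 host bits
Binary: 11111111111111111111111000000000
Mask: 255.255.254.0


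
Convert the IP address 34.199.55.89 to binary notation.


34 = 00100010
199 = 11000111
55 = 00110111
89 = 01011001
Binary: 00100010.11000111.00110111.01011001


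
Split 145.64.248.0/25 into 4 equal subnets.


New prefix = 25 + 2 = 27
Each subnet has 32 addresses
  145.64.248.0/27
  145.64.248.32/27
  145.64.248.64/27
  145.64.248.96/27
Subnets: 145.64.248.0/27, 145.64.248.32/27, 145.64.248.64/27, 145.64.248.96/27


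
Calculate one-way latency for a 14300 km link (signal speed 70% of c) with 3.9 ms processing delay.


Speed = 0.7 * 3e5 km/s = 210000 km/s
Propagation delay = 14300 / 210000 = 0.0681 s = 68.0952 ms
Processing delay = 3.9 ms
Total one-way latency = 71.9952 ms


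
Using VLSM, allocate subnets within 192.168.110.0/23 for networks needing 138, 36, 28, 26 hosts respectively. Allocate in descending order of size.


138 hosts -> /24 (254 usable): 192.168.110.0/24
36 hosts -> /26 (62 usable): 192.168.111.0/26
28 hosts -> /27 (30 usable): 192.168.111.64/27
26 hosts -> /27 (30 usable): 192.168.111.96/27
Allocation: 192.168.110.0/24 (138 hosts, 254 usable); 192.168.111.0/26 (36 hosts, 62 usable); 192.168.111.64/27 (28 hosts, 30 usable); 192.168.111.96/27 (26 hosts, 30 usable)


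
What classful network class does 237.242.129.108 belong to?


First octet: 237
Binary: 11101101
1110xxxx -> Class D (224-239)
Class D (multicast), default mask N/A


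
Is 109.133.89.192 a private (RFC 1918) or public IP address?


RFC 1918 private ranges:
  10.0.0.0/8 (10.0.0.0 - 10.255.255.255)
  172.16.0.0/12 (172.16.0.0 - 172.31.255.255)
  192.168.0.0/16 (192.168.0.0 - 192.168.255.255)
Public (not in any RFC 1918 range)


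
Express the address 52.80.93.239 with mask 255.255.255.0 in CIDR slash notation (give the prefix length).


Binary: 11111111.11111111.11111111.00000000
Count leading 1s
Prefix: /24


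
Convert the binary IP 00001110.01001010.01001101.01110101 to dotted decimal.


00001110 = 14
01001010 = 74
01001101 = 77
01110101 = 117
IP: 14.74.77.117


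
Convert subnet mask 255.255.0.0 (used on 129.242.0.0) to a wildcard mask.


Subnet mask: 255.255.0.0
Wildcard = 255.255.255.255 - subnet mask
255 - 255 = 0
255 - 255 = 0
255 - 0 = 255
255 - 0 = 255
Wildcard: 0.0.255.255


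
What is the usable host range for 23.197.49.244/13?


Network: 23.192.0.0
Broadcast: 23.199.255.255
First usable = network + 1
Last usable = broadcast - 1
Range: 23.192.0.1 to 23.199.255.254


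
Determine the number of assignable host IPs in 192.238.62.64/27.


Host bits = 32 - 27 = 5
Total addresses = 2^5 = 32
Usable = total - 2 (network and broadcast)
Usable hosts: 30


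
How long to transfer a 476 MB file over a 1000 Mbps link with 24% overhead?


Effective throughput = 1000 * (1 - 24/100) = 760 Mbps
File size in Mb = 476 * 8 = 3808 Mb
Time = 3808 / 760
Time = 5.0105 seconds
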